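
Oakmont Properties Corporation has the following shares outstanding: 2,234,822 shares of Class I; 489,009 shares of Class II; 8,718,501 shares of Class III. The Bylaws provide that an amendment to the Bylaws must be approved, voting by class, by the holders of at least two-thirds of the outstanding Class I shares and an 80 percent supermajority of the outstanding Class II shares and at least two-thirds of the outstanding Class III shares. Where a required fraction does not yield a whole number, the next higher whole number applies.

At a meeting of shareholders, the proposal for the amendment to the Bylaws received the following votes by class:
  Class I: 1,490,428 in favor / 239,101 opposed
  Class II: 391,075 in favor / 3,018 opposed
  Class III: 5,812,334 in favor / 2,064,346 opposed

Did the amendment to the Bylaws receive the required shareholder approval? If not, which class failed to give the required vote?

Class I: 2/3 of 2234822 = 1489881.33, rounded up to 1489882; 1,489,882 required, 1,490,428 in favor — approved.
Class II: 4/5 of 489009 = 391207.20, rounded up to 391208; 391,208 required, 391,075 in favor — not approved.
Class III: 2/3 of 8718501 = 5812334; 5,812,334 required, 5,812,334 in favor — approved.

Not approved — the Class II shares did not give the required vote.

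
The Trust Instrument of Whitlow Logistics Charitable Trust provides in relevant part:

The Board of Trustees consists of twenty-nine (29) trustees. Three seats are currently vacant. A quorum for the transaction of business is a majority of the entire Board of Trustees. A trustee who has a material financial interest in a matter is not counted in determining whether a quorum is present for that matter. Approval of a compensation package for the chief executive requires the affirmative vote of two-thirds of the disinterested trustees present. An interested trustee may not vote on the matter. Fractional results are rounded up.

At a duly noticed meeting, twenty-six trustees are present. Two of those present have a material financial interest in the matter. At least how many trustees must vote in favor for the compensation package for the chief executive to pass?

16

The compensation package for the chief executive requires two-thirds of the disinterested trustees present (26 − 2 = 24).
2/3 of 24 = 16.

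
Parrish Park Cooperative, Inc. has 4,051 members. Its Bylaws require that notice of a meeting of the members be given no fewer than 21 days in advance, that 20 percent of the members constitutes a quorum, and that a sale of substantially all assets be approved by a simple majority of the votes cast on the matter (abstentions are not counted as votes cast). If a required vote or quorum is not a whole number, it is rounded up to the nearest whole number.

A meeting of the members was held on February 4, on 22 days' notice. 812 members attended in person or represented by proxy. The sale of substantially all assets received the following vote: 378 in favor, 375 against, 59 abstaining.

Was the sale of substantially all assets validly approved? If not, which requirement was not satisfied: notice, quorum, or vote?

Notice: 22 days given; 21 required. Satisfied.
Quorum: 20% of 4,051 = 810.20, rounded up to 811; 812 present. Satisfied.
Vote: requires a majority of the votes cast (812 − 59 abstaining = 753); a majority of 753 is 377, so 377 needed; 378 in favor. Satisfied.

Valid — all requirements satisfied.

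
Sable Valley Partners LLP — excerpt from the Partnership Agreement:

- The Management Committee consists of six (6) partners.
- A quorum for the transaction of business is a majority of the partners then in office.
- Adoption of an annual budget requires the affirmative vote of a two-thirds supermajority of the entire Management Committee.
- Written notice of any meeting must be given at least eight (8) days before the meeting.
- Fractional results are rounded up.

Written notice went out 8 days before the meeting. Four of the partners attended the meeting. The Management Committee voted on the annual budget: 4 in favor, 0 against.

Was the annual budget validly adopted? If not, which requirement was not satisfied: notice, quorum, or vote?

Notice: 8 days given; 8 required (8 ≥ 8). Satisfied.
Quorum: 4 present; quorum is 4. Satisfied.
Vote: the annual budget requires two-thirds of the entire Management Committee (6). 2/3 of 6 = 4, so 4 affirmative votes are needed; 4 voted in favor. Satisfied.

Valid — all requirements satisfied.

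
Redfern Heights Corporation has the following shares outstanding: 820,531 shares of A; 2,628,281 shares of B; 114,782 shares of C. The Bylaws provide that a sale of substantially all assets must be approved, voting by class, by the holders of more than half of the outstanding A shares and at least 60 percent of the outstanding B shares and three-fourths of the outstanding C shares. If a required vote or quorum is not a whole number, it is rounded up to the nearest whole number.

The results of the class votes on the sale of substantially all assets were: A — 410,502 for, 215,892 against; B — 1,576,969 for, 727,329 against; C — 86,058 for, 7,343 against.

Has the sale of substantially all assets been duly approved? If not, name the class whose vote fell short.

A: a majority of 820531 is 410266; 410,266 required, 410,502 in favor — approved.
B: 3/5 of 2628281 = 1576968.60, rounded up to 1576969; 1,576,969 required, 1,576,969 in favor — approved.
C: 3/4 of 114782 = 86086.50, rounded up to 86087; 86,087 required, 86,058 in favor — not approved.

Not approved — the C shares did not give the required vote.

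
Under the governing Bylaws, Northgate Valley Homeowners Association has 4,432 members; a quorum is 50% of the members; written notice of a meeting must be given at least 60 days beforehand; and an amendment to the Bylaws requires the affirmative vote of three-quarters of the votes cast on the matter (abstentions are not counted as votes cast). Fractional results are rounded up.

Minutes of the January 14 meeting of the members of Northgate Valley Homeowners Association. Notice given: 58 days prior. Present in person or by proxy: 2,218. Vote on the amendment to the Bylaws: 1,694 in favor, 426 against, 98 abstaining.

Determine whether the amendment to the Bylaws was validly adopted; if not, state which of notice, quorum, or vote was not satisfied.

Notice: 58 days given; 60 required. Not satisfied.
Quorum: 50% of 4,432 = 2,216; 2,218 present. Satisfied.
Vote: requires three-fourths of the votes cast (2,218 − 98 abstaining = 2,120); 3/4 of 2120 = 1590, so 1,590 needed; 1,694 in favor. Satisfied.

Invalid — notice requirement not satisfied.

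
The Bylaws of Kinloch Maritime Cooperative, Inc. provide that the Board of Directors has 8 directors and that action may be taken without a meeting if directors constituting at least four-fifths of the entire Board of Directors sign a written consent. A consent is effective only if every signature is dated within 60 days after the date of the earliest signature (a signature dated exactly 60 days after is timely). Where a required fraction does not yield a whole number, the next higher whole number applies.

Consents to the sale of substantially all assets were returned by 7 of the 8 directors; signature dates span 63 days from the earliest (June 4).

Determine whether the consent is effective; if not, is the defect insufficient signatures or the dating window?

Signatures required: at least four-fifths of 8 — 4/5 of 8 = 6.40, rounded up to 7, so 7 needed; 7 signed. Sufficient.
Dating window: the latest signature is 63 days after the earliest; the limit is 60 days. Outside the window.

Not effective — dating-window requirement not satisfied.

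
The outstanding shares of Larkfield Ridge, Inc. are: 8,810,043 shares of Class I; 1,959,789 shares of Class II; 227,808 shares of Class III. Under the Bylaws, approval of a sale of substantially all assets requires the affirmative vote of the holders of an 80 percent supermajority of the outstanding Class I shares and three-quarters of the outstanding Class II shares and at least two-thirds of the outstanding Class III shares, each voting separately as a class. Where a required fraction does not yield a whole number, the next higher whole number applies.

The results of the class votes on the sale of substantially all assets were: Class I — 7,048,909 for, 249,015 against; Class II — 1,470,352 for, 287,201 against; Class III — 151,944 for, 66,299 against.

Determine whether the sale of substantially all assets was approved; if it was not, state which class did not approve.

Class I: 4/5 of 8810043 = 7048034.40, rounded up to 7048035; 7,048,035 required, 7,048,909 in favor — approved.
Class II: 3/4 of 1959789 = 1469841.75, rounded up to 1469842; 1,469,842 required, 1,470,352 in favor — approved.
Class III: 2/3 of 227808 = 151872; 151,872 required, 151,944 in favor — approved.

Approved — every class gave the required vote.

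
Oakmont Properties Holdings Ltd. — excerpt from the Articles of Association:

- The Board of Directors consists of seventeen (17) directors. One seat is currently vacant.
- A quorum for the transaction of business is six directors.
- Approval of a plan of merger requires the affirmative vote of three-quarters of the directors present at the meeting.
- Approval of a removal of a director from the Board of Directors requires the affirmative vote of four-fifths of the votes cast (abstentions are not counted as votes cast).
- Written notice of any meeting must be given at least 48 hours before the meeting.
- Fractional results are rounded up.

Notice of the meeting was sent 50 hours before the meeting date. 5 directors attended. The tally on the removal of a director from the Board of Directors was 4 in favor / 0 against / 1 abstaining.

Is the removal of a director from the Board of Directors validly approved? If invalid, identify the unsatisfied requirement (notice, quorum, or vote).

Invalid — quorum requirement not satisfied.

Notice: 50 hours given; 48 required (50 ≥ 48). Satisfied.
Quorum: 5 present; quorum is 6. Not satisfied.
Vote: the removal of a director from the Board of Directors requires four-fifths of the votes cast (5 present − 1 abstaining = 4). 4/5 of 4 = 3.20, rounded up to 4, so 4 affirmative votes are needed; 4 voted in favor. Satisfied. (Moot — without a quorum no business can be validly transacted.)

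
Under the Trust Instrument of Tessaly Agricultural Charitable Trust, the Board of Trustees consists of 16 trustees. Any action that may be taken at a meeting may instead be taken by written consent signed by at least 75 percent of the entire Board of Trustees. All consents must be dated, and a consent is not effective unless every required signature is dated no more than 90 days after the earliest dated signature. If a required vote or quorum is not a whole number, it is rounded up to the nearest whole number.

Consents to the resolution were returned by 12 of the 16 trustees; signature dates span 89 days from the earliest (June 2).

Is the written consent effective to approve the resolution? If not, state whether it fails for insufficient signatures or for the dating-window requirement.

Effective — both the signature and dating-window requirements are satisfied.

Signatures required: at least 75 percent of 16 — 3/4 of 16 = 12, so 12 needed; 12 signed. Sufficient.
Dating window: the latest signature is 89 days after the earliest; the limit is 90 days. Within the window.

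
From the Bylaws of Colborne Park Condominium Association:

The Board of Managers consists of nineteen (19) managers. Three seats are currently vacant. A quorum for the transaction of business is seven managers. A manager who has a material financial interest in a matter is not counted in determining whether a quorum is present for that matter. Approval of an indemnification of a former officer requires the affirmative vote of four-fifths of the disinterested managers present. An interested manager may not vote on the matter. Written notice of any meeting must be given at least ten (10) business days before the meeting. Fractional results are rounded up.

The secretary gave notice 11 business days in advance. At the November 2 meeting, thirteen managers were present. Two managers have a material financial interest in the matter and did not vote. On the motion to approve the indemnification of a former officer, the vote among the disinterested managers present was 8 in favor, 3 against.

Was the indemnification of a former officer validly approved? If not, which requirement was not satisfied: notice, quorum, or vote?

Invalid — vote requirement not satisfied.

Notice: 11 business days given; 10 required (11 ≥ 10). Satisfied.
Quorum: 13 present, but the 2 interested managers do not count, leaving 11. Quorum is 7. Satisfied.
Vote: the indemnification of a former officer requires four-fifths of the disinterested managers present (13 − 2 = 11). 4/5 of 11 = 8.80, rounded up to 9, so 9 affirmative votes are needed; 8 voted in favor. Not satisfied.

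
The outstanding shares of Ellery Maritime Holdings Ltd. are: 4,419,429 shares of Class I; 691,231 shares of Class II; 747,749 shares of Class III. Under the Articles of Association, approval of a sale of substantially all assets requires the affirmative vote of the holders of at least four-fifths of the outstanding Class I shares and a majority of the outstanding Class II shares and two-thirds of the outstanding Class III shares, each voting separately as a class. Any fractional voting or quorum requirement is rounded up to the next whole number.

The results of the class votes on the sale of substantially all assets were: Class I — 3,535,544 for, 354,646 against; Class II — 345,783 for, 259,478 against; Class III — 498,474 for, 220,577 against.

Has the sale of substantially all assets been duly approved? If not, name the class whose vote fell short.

Class I: 4/5 of 4419429 = 3535543.20, rounded up to 3535544; 3,535,544 required, 3,535,544 in favor — approved.
Class II: a majority of 691231 is 345616; 345,616 required, 345,783 in favor — approved.
Class III: 2/3 of 747749 = 498499.33, rounded up to 498500; 498,500 required, 498,474 in favor — not approved.

Not approved — the Class III shares did not give the required vote.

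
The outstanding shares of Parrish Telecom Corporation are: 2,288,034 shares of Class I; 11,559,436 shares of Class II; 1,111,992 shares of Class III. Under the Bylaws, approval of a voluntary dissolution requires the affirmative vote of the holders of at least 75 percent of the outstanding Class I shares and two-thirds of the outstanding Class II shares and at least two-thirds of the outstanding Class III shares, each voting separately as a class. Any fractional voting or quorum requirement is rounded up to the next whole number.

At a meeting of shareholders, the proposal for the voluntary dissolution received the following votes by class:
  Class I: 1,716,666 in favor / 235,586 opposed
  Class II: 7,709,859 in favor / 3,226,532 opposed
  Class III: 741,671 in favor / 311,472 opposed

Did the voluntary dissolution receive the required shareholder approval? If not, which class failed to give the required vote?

Class I: 3/4 of 2288034 = 1716025.50, rounded up to 1716026; 1,716,026 required, 1,716,666 in favor — approved.
Class II: 2/3 of 11559436 = 7706290.67, rounded up to 7706291; 7,706,291 required, 7,709,859 in favor — approved.
Class III: 2/3 of 1111992 = 741328; 741,328 required, 741,671 in favor — approved.

Approved — every class gave the required vote.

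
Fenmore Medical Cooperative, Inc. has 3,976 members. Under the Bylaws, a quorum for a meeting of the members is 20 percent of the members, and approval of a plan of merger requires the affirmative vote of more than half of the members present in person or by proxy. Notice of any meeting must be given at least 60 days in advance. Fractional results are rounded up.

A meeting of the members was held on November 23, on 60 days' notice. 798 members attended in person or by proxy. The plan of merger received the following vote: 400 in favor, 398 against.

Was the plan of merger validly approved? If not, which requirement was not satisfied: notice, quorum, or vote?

Notice: 60 days given; 60 required. Satisfied.
Quorum: 20% of 3,976 = 795.20, rounded up to 796; 798 present. Satisfied.
Vote: requires a majority of those present (798); a majority of 798 is 400, so 400 needed; 400 in favor. Satisfied.

Valid — all requirements satisfied.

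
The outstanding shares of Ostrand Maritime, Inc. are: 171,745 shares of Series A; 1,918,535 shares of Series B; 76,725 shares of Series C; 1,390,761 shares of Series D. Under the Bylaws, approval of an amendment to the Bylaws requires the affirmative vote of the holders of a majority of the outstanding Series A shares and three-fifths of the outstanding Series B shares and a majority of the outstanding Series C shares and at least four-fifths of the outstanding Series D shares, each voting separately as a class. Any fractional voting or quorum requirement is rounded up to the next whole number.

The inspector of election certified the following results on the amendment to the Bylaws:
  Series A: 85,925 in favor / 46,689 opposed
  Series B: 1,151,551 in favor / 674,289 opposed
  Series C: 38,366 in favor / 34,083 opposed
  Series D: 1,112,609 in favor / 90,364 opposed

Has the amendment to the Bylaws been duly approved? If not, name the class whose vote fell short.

Approved — every class gave the required vote.

Series A: a majority of 171745 is 85873; 85,873 required, 85,925 in favor — approved.
Series B: 3/5 of 1918535 = 1151121; 1,151,121 required, 1,151,551 in favor — approved.
Series C: a majority of 76725 is 38363; 38,363 required, 38,366 in favor — approved.
Series D: 4/5 of 1390761 = 1112608.80, rounded up to 1112609; 1,112,609 required, 1,112,609 in favor — approved.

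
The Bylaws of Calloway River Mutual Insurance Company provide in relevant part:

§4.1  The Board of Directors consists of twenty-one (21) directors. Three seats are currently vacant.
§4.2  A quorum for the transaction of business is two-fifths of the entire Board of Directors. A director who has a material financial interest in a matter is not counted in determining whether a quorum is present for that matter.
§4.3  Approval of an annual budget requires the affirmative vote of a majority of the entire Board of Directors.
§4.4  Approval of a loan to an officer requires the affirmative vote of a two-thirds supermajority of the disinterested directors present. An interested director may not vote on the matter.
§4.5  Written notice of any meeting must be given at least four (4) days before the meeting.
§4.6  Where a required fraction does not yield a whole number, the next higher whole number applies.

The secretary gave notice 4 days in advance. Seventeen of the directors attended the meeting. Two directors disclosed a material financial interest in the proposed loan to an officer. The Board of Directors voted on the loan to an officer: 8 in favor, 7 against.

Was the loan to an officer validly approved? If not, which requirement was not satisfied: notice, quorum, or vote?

Notice: 4 days given; 4 required (4 ≥ 4). Satisfied.
Quorum: 17 present, but the 2 interested directors do not count, leaving 15. Quorum is 9. Satisfied.
Vote: the loan to an officer requires two-thirds of the disinterested directors present (17 − 2 = 15). 2/3 of 15 = 10, so 10 affirmative votes are needed; 8 voted in favor. Not satisfied.

Invalid — vote requirement not satisfied.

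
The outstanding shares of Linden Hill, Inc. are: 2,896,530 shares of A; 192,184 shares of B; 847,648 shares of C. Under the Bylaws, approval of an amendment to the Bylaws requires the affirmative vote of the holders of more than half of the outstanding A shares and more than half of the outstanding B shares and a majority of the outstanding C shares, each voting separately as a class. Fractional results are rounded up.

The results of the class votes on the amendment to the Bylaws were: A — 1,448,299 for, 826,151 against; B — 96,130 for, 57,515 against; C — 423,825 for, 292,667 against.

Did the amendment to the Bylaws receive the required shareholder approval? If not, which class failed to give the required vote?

A: a majority of 2896530 is 1448266; 1,448,266 required, 1,448,299 in favor — approved.
B: a majority of 192184 is 96093; 96,093 required, 96,130 in favor — approved.
C: a majority of 847648 is 423825; 423,825 required, 423,825 in favor — approved.

Approved — every class gave the required vote.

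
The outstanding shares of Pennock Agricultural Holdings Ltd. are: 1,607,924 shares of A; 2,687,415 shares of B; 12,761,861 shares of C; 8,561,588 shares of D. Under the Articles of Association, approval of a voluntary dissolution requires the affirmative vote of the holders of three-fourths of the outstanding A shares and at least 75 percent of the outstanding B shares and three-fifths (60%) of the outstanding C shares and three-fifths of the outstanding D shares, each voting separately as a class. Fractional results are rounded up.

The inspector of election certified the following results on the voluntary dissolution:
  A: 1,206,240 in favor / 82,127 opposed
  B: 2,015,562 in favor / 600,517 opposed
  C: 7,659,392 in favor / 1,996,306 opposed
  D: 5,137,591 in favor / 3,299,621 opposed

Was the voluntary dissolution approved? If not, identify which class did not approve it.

Approved — every class gave the required vote.

A: 3/4 of 1607924 = 1205943; 1,205,943 required, 1,206,240 in favor — approved.
B: 3/4 of 2687415 = 2015561.25, rounded up to 2015562; 2,015,562 required, 2,015,562 in favor — approved.
C: 3/5 of 12761861 = 7657116.60, rounded up to 7657117; 7,657,117 required, 7,659,392 in favor — approved.
D: 3/5 of 8561588 = 5136952.80, rounded up to 5136953; 5,136,953 required, 5,137,591 in favor — approved.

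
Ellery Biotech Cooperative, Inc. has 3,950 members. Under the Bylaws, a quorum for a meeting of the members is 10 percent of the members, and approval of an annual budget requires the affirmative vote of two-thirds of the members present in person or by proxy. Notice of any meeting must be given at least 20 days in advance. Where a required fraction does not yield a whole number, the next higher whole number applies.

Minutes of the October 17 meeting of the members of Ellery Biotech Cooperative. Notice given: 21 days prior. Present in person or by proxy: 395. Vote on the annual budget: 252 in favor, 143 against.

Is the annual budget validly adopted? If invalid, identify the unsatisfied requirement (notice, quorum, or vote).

Notice: 21 days given; 20 required. Satisfied.
Quorum: 10% of 3,950 = 395; 395 present. Satisfied.
Vote: requires two-thirds of those present (395); 2/3 of 395 = 263.33, rounded up to 264, so 264 needed; 252 in favor. Not satisfied.

Invalid — vote requirement not satisfied.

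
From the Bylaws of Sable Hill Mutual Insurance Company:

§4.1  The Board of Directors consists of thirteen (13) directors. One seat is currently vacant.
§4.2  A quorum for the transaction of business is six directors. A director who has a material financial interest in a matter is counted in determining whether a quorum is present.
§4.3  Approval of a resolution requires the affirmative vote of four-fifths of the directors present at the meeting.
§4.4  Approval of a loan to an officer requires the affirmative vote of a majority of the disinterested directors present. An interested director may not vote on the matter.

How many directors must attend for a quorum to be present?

The quorum is fixed at 6.

6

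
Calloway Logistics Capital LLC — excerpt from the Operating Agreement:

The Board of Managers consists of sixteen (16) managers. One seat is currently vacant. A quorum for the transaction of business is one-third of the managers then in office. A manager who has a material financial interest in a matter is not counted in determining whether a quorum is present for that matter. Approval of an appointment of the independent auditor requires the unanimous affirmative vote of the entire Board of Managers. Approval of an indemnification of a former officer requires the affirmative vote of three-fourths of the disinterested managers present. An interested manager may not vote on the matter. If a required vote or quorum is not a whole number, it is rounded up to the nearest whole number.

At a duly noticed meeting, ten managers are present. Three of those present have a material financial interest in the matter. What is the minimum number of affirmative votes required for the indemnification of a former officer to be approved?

6

The indemnification of a former officer requires three-fourths of the disinterested managers present (10 − 3 = 7).
3/4 of 7 = 5.25, rounded up to 6.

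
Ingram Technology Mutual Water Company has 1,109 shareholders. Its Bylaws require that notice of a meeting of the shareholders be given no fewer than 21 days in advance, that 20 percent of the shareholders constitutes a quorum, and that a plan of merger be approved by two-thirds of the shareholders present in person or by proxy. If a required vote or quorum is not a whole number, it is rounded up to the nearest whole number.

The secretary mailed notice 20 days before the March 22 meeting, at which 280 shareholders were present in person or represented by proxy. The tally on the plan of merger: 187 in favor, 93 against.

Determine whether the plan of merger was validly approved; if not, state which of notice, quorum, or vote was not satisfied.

Notice: 20 days given; 21 required. Not satisfied.
Quorum: 20% of 1,109 = 221.80, rounded up to 222; 280 present. Satisfied.
Vote: requires two-thirds of those present (280); 2/3 of 280 = 186.67, rounded up to 187, so 187 needed; 187 in favor. Satisfied.

Invalid — notice requirement not satisfied.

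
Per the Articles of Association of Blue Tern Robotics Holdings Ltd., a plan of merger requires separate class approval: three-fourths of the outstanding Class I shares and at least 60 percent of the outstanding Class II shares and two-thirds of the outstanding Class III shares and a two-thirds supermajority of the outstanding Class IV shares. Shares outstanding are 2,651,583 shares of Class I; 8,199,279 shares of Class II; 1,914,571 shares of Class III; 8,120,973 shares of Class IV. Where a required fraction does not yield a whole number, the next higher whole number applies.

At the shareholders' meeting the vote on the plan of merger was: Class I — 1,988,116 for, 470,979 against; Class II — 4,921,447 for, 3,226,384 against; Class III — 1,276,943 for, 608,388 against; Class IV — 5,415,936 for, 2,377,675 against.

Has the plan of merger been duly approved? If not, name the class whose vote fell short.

Not approved — the Class I shares did not give the required vote.

Class I: 3/4 of 2651583 = 1988687.25, rounded up to 1988688; 1,988,688 required, 1,988,116 in favor — not approved.
Class II: 3/5 of 8199279 = 4919567.40, rounded up to 4919568; 4,919,568 required, 4,921,447 in favor — approved.
Class III: 2/3 of 1914571 = 1276380.67, rounded up to 1276381; 1,276,381 required, 1,276,943 in favor — approved.
Class IV: 2/3 of 8120973 = 5413982; 5,413,982 required, 5,415,936 in favor — approved.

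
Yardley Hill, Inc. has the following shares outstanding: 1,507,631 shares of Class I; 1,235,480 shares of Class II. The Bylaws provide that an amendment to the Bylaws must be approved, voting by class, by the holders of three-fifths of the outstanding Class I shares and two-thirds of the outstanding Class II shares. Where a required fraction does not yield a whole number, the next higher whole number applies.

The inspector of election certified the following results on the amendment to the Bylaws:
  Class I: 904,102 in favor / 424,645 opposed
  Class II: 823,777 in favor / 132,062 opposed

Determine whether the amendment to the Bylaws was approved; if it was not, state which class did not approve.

Class I: 3/5 of 1507631 = 904578.60, rounded up to 904579; 904,579 required, 904,102 in favor — not approved.
Class II: 2/3 of 1235480 = 823653.33, rounded up to 823654; 823,654 required, 823,777 in favor — approved.

Not approved — the Class I shares did not give the required vote.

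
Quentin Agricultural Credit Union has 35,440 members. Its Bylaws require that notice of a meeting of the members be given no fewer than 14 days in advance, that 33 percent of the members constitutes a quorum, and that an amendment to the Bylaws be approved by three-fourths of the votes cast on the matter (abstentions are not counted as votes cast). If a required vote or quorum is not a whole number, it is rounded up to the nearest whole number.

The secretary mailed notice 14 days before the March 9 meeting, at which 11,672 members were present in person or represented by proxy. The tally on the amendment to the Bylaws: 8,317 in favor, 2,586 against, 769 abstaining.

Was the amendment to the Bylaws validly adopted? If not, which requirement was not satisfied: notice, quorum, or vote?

Notice: 14 days given; 14 required. Satisfied.
Quorum: 33% of 35,440 = 11,695.20, rounded up to 11,696; 11,672 present. Not satisfied.
Vote: requires three-fourths of the votes cast (11,672 − 769 abstaining = 10,903); 3/4 of 10903 = 8177.25, rounded up to 8178, so 8,178 needed; 8,317 in favor. Satisfied.

Invalid — quorum requirement not satisfied.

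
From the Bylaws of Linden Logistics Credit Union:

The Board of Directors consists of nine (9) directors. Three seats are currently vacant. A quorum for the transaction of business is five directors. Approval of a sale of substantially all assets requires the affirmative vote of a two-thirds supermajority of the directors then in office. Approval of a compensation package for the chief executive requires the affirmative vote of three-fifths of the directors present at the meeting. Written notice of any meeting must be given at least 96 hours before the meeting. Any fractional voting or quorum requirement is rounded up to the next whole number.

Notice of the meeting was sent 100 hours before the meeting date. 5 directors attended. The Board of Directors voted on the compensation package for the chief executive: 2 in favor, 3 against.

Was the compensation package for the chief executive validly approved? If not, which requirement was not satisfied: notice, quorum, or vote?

Invalid — vote requirement not satisfied.

Notice: 100 hours given; 96 required (100 ≥ 96). Satisfied.
Quorum: 5 present; quorum is 5. Satisfied.
Vote: the compensation package for the chief executive requires three-fifths of the directors present (5). 3/5 of 5 = 3, so 3 affirmative votes are needed; 2 voted in favor. Not satisfied.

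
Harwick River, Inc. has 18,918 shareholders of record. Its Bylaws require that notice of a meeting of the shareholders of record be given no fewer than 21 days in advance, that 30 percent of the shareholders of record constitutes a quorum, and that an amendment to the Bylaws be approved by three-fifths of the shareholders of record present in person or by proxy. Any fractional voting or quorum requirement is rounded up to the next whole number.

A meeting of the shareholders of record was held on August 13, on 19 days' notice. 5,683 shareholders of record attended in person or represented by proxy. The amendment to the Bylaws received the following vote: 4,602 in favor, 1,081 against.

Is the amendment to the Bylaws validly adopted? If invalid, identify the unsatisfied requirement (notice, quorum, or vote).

Notice: 19 days given; 21 required. Not satisfied.
Quorum: 30% of 18,918 = 5,675.40, rounded up to 5,676; 5,683 present. Satisfied.
Vote: requires three-fifths of those present (5,683); 3/5 of 5683 = 3409.80, rounded up to 3410, so 3,410 needed; 4,602 in favor. Satisfied.

Invalid — notice requirement not satisfied.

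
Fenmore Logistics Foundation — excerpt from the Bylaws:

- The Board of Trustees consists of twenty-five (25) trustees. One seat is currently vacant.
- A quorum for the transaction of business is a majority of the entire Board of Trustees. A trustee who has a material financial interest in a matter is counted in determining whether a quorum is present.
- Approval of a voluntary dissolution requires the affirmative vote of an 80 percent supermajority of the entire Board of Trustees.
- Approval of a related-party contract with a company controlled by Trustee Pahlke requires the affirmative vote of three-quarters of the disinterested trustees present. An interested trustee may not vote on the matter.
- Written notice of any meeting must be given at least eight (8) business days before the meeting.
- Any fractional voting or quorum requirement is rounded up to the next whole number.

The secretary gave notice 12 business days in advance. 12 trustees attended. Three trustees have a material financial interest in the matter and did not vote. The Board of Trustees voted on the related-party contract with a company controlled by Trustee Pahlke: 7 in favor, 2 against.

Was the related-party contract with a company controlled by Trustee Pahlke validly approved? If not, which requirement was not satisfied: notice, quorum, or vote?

Invalid — quorum requirement not satisfied.

Notice: 12 business days given; 8 required (12 ≥ 8). Satisfied.
Quorum: 12 present (interested trustees count toward quorum); quorum is 13. Not satisfied.
Vote: the related-party contract with a company controlled by Trustee Pahlke requires three-fourths of the disinterested trustees present (12 − 3 = 9). 3/4 of 9 = 6.75, rounded up to 7, so 7 affirmative votes are needed; 7 voted in favor. Satisfied. (Moot — without a quorum no business can be validly transacted.)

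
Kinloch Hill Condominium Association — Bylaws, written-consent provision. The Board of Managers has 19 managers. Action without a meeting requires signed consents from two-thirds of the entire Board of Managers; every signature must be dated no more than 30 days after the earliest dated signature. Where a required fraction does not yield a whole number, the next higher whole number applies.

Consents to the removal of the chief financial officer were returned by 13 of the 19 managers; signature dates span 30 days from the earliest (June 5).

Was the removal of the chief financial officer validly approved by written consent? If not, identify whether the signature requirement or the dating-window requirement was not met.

Effective — both the signature and dating-window requirements are satisfied.

Signatures required: two-thirds of 19 — 2/3 of 19 = 12.67, rounded up to 13, so 13 needed; 13 signed. Sufficient.
Dating window: the latest signature is 30 days after the earliest; the limit is 30 days. Within the window.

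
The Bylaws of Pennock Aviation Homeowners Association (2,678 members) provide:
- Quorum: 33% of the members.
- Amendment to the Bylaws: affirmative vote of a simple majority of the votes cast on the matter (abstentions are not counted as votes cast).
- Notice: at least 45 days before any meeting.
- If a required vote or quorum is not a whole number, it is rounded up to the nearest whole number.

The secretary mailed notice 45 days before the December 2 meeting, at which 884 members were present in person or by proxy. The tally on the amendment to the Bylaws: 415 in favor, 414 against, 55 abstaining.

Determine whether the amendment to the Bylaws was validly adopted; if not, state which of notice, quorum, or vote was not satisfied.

Valid — all requirements satisfied.

Notice: 45 days given; 45 required. Satisfied.
Quorum: 33% of 2,678 = 883.74, rounded up to 884; 884 present. Satisfied.
Vote: requires a majority of the votes cast (884 − 55 abstaining = 829); a majority of 829 is 415, so 415 needed; 415 in favor. Satisfied.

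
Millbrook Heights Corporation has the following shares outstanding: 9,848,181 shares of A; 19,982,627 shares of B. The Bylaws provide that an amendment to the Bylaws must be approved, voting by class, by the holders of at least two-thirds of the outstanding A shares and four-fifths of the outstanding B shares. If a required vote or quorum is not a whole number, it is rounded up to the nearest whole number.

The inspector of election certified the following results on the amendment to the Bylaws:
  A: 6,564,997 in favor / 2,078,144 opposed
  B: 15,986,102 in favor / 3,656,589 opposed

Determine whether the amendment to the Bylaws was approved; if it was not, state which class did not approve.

A: 2/3 of 9848181 = 6565454; 6,565,454 required, 6,564,997 in favor — not approved.
B: 4/5 of 19982627 = 15986101.60, rounded up to 15986102; 15,986,102 required, 15,986,102 in favor — approved.

Not approved — the A shares did not give the required vote.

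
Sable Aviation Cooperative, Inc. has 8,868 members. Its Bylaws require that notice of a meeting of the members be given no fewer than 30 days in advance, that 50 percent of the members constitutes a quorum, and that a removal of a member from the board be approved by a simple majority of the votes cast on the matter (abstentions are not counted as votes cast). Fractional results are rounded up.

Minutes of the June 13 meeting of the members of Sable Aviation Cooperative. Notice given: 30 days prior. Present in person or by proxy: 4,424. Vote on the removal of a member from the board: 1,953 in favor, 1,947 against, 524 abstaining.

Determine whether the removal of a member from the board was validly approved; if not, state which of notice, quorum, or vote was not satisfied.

Invalid — quorum requirement not satisfied.

Notice: 30 days given; 30 required. Satisfied.
Quorum: 50% of 8,868 = 4,434; 4,424 present. Not satisfied.
Vote: requires a majority of the votes cast (4,424 − 524 abstaining = 3,900); a majority of 3900 is 1951, so 1,951 needed; 1,953 in favor. Satisfied.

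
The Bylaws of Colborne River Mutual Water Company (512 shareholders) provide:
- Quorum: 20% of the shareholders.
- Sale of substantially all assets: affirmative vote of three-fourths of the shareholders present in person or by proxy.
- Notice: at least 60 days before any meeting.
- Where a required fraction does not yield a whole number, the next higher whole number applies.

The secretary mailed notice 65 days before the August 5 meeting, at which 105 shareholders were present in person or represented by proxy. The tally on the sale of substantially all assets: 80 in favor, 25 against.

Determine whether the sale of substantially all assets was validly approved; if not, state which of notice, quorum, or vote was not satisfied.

Notice: 65 days given; 60 required. Satisfied.
Quorum: 20% of 512 = 102.40, rounded up to 103; 105 present. Satisfied.
Vote: requires three-fourths of those present (105); 3/4 of 105 = 78.75, rounded up to 79, so 79 needed; 80 in favor. Satisfied.

Valid — all requirements satisfied.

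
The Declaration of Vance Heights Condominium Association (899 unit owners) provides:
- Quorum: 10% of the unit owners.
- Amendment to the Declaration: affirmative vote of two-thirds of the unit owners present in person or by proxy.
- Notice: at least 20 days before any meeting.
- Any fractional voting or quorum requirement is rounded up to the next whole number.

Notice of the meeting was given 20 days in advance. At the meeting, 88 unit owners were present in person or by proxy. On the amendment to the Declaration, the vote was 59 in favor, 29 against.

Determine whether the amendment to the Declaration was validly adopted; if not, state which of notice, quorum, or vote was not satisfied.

Invalid — quorum requirement not satisfied.

Notice: 20 days given; 20 required. Satisfied.
Quorum: 10% of 899 = 89.90, rounded up to 90; 88 present. Not satisfied.
Vote: requires two-thirds of those present (88); 2/3 of 88 = 58.67, rounded up to 59, so 59 needed; 59 in favor. Satisfied.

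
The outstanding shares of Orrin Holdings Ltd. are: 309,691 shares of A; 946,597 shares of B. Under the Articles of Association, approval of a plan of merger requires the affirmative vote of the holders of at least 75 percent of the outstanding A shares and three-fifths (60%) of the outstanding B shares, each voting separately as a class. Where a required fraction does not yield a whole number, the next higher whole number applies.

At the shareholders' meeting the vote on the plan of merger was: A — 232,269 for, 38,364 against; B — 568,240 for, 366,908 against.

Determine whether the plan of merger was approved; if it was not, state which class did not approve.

Approved — every class gave the required vote.

A: 3/4 of 309691 = 232268.25, rounded up to 232269; 232,269 required, 232,269 in favor — approved.
B: 3/5 of 946597 = 567958.20, rounded up to 567959; 567,959 required, 568,240 in favor — approved.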